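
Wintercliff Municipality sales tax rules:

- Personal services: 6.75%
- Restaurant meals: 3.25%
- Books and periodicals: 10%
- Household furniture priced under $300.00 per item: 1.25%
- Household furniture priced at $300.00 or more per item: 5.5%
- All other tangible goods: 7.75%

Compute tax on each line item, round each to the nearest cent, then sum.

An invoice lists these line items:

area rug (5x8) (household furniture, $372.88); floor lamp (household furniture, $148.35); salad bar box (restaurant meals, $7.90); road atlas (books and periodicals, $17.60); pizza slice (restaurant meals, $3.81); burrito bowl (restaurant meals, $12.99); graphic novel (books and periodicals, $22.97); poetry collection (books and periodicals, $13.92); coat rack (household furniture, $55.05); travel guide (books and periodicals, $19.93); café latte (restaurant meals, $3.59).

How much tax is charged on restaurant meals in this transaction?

$0.92

Salad bar box $7.90: restaurant meals → 3.25% → $0.26
Pizza slice $3.81: restaurant meals → 3.25% → $0.12
Burrito bowl $12.99: restaurant meals → 3.25% → $0.42
Café latte $3.59: restaurant meals → 3.25% → $0.12
Tax on restaurant meals = $0.26 + $0.12 + $0.42 + $0.12 = $0.92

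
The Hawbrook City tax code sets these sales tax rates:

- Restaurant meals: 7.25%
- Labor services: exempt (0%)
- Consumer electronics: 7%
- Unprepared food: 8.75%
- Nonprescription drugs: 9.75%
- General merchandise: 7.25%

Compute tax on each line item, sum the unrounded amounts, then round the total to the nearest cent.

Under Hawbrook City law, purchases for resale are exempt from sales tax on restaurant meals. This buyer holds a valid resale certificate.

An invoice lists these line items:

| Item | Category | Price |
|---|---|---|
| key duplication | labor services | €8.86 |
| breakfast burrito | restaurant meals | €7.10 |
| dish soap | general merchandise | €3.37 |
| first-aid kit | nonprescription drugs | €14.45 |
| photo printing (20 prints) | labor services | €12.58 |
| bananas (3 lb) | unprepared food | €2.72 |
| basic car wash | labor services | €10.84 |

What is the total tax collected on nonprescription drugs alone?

€1.41

First-aid kit €14.45: nonprescription drugs → 9.75% → €1.408875
Tax on nonprescription drugs: unrounded sum = €1.408875 → €1.41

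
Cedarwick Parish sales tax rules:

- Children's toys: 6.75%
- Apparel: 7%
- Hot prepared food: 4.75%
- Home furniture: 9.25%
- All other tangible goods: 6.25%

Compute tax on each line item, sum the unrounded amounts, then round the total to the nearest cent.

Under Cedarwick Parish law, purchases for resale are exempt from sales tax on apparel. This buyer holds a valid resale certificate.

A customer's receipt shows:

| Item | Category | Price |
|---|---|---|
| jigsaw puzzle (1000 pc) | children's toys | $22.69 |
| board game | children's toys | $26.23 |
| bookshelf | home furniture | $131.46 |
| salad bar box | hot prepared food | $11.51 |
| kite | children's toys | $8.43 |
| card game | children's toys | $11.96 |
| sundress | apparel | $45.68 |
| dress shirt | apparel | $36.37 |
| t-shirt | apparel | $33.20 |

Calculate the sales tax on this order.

$17.39

Jigsaw puzzle (1000 pc) $22.69: children's toys → 6.75% → $1.531575
Board game $26.23: children's toys → 6.75% → $1.770525
Bookshelf $131.46: home furniture → 9.25% → $12.16005
Salad bar box $11.51: hot prepared food → 4.75% → $0.546725
Kite $8.43: children's toys → 6.75% → $0.569025
Card game $11.96: children's toys → 6.75% → $0.8073
Sundress $45.68: apparel, buyer-exempt → 0% → $0.00
Dress shirt $36.37: apparel, buyer-exempt → 0% → $0.00
T-shirt $33.20: apparel, buyer-exempt → 0% → $0.00
Unrounded tax sum = $17.3852 → $17.39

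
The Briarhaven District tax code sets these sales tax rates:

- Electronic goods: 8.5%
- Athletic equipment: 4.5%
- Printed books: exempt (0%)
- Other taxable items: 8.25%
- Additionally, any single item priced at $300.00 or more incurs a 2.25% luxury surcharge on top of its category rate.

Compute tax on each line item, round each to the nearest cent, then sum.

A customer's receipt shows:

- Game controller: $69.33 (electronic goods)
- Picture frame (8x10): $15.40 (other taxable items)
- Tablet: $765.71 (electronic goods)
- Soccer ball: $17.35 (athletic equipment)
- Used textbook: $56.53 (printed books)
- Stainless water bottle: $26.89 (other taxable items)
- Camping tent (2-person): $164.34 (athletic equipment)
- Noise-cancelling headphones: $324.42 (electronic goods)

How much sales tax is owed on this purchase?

Game controller $69.33: electronic goods → 8.5% → $5.89
Picture frame (8x10) $15.40: other taxable items → 8.25% → $1.27
Tablet $765.71: electronic goods → 8.5% + 2.25% surcharge = 10.75% → $82.31
Soccer ball $17.35: athletic equipment → 4.5% → $0.78
Used textbook $56.53: printed books → 0% → $0.00
Stainless water bottle $26.89: other taxable items → 8.25% → $2.22
Camping tent (2-person) $164.34: athletic equipment → 4.5% → $7.40
Noise-cancelling headphones $324.42: electronic goods → 8.5% + 2.25% surcharge = 10.75% → $34.88
Total tax = $5.89 + $1.27 + $82.31 + $0.78 + $2.22 + $7.40 + $34.88 = $134.75

$134.75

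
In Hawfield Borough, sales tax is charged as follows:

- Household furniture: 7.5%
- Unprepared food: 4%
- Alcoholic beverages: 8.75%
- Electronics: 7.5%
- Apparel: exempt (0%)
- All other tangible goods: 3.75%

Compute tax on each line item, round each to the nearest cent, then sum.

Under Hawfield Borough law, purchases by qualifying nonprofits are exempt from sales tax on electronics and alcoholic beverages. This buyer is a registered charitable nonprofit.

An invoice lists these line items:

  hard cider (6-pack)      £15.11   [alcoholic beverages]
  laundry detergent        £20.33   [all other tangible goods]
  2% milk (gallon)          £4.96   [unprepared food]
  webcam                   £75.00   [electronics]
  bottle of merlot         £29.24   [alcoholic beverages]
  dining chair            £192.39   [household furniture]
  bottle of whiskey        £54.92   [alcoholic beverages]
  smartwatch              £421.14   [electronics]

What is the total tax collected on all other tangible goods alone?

£0.76

Laundry detergent £20.33: all other tangible goods → 3.75% → £0.76
Tax on all other tangible goods = £0.76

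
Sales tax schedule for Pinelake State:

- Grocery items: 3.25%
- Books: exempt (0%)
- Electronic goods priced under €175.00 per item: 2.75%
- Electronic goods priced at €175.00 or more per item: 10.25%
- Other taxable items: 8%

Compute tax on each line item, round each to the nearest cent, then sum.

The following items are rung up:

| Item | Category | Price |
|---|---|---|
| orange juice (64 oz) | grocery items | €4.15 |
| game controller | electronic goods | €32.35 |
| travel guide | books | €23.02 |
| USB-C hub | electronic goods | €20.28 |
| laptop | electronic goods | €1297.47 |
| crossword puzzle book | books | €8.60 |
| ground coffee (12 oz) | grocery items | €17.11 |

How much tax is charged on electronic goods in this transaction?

Game controller €32.35: electronic goods, under €175.00 → 2.75% → €0.89
USB-C hub €20.28: electronic goods, under €175.00 → 2.75% → €0.56
Laptop €1297.47: electronic goods, €175.00 or more → 10.25% → €132.99
Tax on electronic goods = €0.89 + €0.56 + €132.99 = €134.44

€134.44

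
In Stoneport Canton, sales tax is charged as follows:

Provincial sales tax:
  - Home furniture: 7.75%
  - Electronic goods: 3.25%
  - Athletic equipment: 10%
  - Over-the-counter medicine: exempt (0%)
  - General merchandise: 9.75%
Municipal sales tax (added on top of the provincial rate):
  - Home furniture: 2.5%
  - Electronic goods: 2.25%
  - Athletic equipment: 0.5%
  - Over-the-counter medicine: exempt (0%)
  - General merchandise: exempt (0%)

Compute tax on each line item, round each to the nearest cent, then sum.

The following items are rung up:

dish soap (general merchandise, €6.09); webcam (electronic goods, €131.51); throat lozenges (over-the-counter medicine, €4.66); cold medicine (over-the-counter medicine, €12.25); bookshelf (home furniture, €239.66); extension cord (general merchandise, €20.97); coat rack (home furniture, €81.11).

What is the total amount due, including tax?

€538.99

Dish soap €6.09: general merchandise → 9.75% + 0% municipal = 9.75% → €0.59
Webcam €131.51: electronic goods → 3.25% + 2.25% municipal = 5.5% → €7.23
Throat lozenges €4.66: over-the-counter medicine → 0% + 0% municipal = 0% → €0.00
Cold medicine €12.25: over-the-counter medicine → 0% + 0% municipal = 0% → €0.00
Bookshelf €239.66: home furniture → 7.75% + 2.5% municipal = 10.25% → €24.57
Extension cord €20.97: general merchandise → 9.75% + 0% municipal = 9.75% → €2.04
Coat rack €81.11: home furniture → 7.75% + 2.5% municipal = 10.25% → €8.31
Subtotal = €496.25; tax = €42.74; total due = €538.99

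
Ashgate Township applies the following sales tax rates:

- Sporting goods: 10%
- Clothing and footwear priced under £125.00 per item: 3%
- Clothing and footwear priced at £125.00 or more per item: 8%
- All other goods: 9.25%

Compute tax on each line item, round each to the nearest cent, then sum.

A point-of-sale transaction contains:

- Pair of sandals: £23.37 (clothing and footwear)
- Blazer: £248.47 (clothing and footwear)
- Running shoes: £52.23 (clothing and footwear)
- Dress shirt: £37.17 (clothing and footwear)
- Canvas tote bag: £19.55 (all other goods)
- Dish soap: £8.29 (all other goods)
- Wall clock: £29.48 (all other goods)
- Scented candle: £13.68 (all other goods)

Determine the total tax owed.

Pair of sandals £23.37: clothing and footwear, under £125.00 → 3% → £0.70
Blazer £248.47: clothing and footwear, £125.00 or more → 8% → £19.88
Running shoes £52.23: clothing and footwear, under £125.00 → 3% → £1.57
Dress shirt £37.17: clothing and footwear, under £125.00 → 3% → £1.12
Canvas tote bag £19.55: all other goods → 9.25% → £1.81
Dish soap £8.29: all other goods → 9.25% → £0.77
Wall clock £29.48: all other goods → 9.25% → £2.73
Scented candle £13.68: all other goods → 9.25% → £1.27
Total tax = £0.70 + £19.88 + £1.57 + £1.12 + £1.81 + £0.77 + £2.73 + £1.27 = £29.85

£29.85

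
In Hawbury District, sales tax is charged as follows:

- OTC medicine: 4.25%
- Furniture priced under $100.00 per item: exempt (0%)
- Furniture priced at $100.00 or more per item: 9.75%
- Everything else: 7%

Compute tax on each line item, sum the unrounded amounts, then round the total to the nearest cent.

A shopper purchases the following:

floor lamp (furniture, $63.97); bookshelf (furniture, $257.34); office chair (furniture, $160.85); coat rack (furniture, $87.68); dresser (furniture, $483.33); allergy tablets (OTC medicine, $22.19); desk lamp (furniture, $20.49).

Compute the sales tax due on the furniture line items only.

Floor lamp $63.97: furniture, under $100.00 → 0% → $0.00
Bookshelf $257.34: furniture, $100.00 or more → 9.75% → $25.09065
Office chair $160.85: furniture, $100.00 or more → 9.75% → $15.682875
Coat rack $87.68: furniture, under $100.00 → 0% → $0.00
Dresser $483.33: furniture, $100.00 or more → 9.75% → $47.124675
Desk lamp $20.49: furniture, under $100.00 → 0% → $0.00
Tax on furniture: unrounded sum = $87.8982 → $87.90

$87.90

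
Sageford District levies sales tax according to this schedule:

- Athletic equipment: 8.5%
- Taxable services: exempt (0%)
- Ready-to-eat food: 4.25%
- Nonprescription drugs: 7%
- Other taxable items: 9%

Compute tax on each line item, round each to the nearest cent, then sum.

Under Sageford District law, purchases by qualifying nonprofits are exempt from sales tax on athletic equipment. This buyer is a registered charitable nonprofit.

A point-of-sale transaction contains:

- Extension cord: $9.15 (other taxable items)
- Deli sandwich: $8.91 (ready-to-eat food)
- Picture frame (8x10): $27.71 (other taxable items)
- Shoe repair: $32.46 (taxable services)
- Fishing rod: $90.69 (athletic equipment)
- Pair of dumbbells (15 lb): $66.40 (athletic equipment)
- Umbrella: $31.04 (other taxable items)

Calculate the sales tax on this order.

$6.48

Extension cord $9.15: other taxable items → 9% → $0.82
Deli sandwich $8.91: ready-to-eat food → 4.25% → $0.38
Picture frame (8x10) $27.71: other taxable items → 9% → $2.49
Shoe repair $32.46: taxable services → 0% → $0.00
Fishing rod $90.69: athletic equipment, buyer-exempt → 0% → $0.00
Pair of dumbbells (15 lb) $66.40: athletic equipment, buyer-exempt → 0% → $0.00
Umbrella $31.04: other taxable items → 9% → $2.79
Total tax = $0.82 + $0.38 + $2.49 + $2.79 = $6.48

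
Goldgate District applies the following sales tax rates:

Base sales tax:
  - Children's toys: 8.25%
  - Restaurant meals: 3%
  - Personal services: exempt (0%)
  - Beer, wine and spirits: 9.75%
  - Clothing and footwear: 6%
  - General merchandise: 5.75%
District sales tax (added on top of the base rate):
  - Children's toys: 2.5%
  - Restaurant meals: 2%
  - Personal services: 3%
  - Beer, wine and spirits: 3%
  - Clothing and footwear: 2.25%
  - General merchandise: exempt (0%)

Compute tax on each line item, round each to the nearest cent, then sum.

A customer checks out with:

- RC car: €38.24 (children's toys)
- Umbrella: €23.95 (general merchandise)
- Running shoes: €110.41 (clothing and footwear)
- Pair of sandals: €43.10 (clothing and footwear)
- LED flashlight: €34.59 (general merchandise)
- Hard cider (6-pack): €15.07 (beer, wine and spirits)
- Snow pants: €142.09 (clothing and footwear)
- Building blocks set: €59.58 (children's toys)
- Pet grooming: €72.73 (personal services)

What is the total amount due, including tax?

€582.13

RC car €38.24: children's toys → 8.25% + 2.5% district = 10.75% → €4.11
Umbrella €23.95: general merchandise → 5.75% + 0% district = 5.75% → €1.38
Running shoes €110.41: clothing and footwear → 6% + 2.25% district = 8.25% → €9.11
Pair of sandals €43.10: clothing and footwear → 6% + 2.25% district = 8.25% → €3.56
LED flashlight €34.59: general merchandise → 5.75% + 0% district = 5.75% → €1.99
Hard cider (6-pack) €15.07: beer, wine and spirits → 9.75% + 3% district = 12.75% → €1.92
Snow pants €142.09: clothing and footwear → 6% + 2.25% district = 8.25% → €11.72
Building blocks set €59.58: children's toys → 8.25% + 2.5% district = 10.75% → €6.40
Pet grooming €72.73: personal services → 0% + 3% district = 3% → €2.18
Subtotal = €539.76; tax = €42.37; total due = €582.13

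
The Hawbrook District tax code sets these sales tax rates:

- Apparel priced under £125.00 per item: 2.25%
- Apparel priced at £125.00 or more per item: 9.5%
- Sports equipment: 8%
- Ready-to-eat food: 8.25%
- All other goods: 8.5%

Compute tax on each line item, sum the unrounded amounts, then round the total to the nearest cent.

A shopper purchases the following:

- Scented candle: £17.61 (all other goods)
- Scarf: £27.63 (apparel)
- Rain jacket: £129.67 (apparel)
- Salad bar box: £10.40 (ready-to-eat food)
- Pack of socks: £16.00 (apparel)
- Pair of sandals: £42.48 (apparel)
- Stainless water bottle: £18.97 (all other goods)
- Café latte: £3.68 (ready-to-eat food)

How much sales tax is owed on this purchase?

Scented candle £17.61: all other goods → 8.5% → £1.49685
Scarf £27.63: apparel, under £125.00 → 2.25% → £0.621675
Rain jacket £129.67: apparel, £125.00 or more → 9.5% → £12.31865
Salad bar box £10.40: ready-to-eat food → 8.25% → £0.858
Pack of socks £16.00: apparel, under £125.00 → 2.25% → £0.36
Pair of sandals £42.48: apparel, under £125.00 → 2.25% → £0.9558
Stainless water bottle £18.97: all other goods → 8.5% → £1.61245
Café latte £3.68: ready-to-eat food → 8.25% → £0.3036
Unrounded tax sum = £18.527025 → £18.53

£18.53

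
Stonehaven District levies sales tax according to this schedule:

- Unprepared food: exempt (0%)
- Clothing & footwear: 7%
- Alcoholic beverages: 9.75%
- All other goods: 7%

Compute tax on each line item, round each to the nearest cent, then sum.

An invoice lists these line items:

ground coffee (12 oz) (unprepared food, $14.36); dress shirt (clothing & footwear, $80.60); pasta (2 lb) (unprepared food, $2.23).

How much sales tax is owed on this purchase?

$5.64

Ground coffee (12 oz) $14.36: unprepared food → 0% → $0.00
Dress shirt $80.60: clothing & footwear → 7% → $5.64
Pasta (2 lb) $2.23: unprepared food → 0% → $0.00
Total tax = $5.64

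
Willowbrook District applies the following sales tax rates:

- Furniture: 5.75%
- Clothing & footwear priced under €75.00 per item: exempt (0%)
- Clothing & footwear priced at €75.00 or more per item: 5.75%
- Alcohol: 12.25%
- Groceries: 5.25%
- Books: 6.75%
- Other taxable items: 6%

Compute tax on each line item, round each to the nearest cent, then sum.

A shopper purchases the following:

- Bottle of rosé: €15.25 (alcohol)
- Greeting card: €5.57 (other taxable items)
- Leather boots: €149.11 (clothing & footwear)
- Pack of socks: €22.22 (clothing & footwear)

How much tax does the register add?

Bottle of rosé €15.25: alcohol → 12.25% → €1.87
Greeting card €5.57: other taxable items → 6% → €0.33
Leather boots €149.11: clothing & footwear, €75.00 or more → 5.75% → €8.57
Pack of socks €22.22: clothing & footwear, under €75.00 → 0% → €0.00
Total tax = €1.87 + €0.33 + €8.57 = €10.77

€10.77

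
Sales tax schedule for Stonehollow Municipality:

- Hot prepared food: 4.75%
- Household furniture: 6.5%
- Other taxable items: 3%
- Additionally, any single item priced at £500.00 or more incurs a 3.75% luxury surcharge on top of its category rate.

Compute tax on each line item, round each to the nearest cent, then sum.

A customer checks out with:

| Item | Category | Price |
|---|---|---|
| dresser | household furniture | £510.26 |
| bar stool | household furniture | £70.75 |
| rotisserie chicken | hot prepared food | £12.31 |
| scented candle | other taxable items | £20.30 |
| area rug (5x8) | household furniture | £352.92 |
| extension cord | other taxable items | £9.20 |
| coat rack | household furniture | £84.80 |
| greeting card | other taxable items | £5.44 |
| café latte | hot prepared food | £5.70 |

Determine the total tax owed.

£87.25

Dresser £510.26: household furniture → 6.5% + 3.75% surcharge = 10.25% → £52.30
Bar stool £70.75: household furniture → 6.5% → £4.60
Rotisserie chicken £12.31: hot prepared food → 4.75% → £0.58
Scented candle £20.30: other taxable items → 3% → £0.61
Area rug (5x8) £352.92: household furniture → 6.5% → £22.94
Extension cord £9.20: other taxable items → 3% → £0.28
Coat rack £84.80: household furniture → 6.5% → £5.51
Greeting card £5.44: other taxable items → 3% → £0.16
Café latte £5.70: hot prepared food → 4.75% → £0.27
Total tax = £52.30 + £4.60 + £0.58 + £0.61 + £22.94 + £0.28 + £5.51 + £0.16 + £0.27 = £87.25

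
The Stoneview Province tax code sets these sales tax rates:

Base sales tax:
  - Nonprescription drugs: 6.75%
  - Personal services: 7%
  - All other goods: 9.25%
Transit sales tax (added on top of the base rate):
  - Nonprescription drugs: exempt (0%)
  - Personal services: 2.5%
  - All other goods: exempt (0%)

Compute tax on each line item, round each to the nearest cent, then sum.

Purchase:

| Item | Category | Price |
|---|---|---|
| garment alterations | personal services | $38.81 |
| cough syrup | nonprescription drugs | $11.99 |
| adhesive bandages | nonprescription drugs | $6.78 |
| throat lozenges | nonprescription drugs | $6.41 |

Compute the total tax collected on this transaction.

$5.39

Garment alterations $38.81: personal services → 7% + 2.5% transit = 9.5% → $3.69
Cough syrup $11.99: nonprescription drugs → 6.75% + 0% transit = 6.75% → $0.81
Adhesive bandages $6.78: nonprescription drugs → 6.75% + 0% transit = 6.75% → $0.46
Throat lozenges $6.41: nonprescription drugs → 6.75% + 0% transit = 6.75% → $0.43
Total tax = $3.69 + $0.81 + $0.46 + $0.43 = $5.39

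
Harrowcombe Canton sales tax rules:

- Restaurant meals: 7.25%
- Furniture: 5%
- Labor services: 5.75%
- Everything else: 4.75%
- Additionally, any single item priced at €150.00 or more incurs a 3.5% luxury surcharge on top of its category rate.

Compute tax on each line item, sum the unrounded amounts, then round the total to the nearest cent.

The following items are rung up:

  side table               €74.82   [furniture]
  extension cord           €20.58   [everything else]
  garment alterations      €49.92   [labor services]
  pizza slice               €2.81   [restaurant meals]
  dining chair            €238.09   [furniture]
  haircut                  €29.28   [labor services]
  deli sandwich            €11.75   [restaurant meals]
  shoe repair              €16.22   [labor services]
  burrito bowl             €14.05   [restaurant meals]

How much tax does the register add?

Side table €74.82: furniture → 5% → €3.741
Extension cord €20.58: everything else → 4.75% → €0.97755
Garment alterations €49.92: labor services → 5.75% → €2.8704
Pizza slice €2.81: restaurant meals → 7.25% → €0.203725
Dining chair €238.09: furniture → 5% + 3.5% surcharge = 8.5% → €20.23765
Haircut €29.28: labor services → 5.75% → €1.6836
Deli sandwich €11.75: restaurant meals → 7.25% → €0.851875
Shoe repair €16.22: labor services → 5.75% → €0.93265
Burrito bowl €14.05: restaurant meals → 7.25% → €1.018625
Unrounded tax sum = €32.517075 → €32.52

€32.52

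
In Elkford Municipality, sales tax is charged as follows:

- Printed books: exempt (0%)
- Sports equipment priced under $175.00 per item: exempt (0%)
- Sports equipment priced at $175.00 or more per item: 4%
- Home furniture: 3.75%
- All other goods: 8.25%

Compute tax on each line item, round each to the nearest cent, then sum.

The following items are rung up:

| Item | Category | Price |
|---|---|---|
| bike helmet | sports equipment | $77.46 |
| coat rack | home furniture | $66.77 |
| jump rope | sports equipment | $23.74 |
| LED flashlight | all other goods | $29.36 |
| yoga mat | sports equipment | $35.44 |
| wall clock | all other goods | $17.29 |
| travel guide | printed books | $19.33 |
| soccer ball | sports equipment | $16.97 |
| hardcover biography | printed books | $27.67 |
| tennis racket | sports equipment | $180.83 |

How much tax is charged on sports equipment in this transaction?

$7.23

Bike helmet $77.46: sports equipment, under $175.00 → 0% → $0.00
Jump rope $23.74: sports equipment, under $175.00 → 0% → $0.00
Yoga mat $35.44: sports equipment, under $175.00 → 0% → $0.00
Soccer ball $16.97: sports equipment, under $175.00 → 0% → $0.00
Tennis racket $180.83: sports equipment, $175.00 or more → 4% → $7.23
Tax on sports equipment = $0.00 + $0.00 + $0.00 + $0.00 + $7.23 = $7.23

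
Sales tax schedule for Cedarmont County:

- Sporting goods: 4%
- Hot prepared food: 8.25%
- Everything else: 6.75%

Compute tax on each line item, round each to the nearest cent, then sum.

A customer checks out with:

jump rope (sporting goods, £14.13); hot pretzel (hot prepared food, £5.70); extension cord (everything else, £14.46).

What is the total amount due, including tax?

Jump rope £14.13: sporting goods → 4% → £0.57
Hot pretzel £5.70: hot prepared food → 8.25% → £0.47
Extension cord £14.46: everything else → 6.75% → £0.98
Subtotal = £34.29; tax = £2.02; total due = £36.31

£36.31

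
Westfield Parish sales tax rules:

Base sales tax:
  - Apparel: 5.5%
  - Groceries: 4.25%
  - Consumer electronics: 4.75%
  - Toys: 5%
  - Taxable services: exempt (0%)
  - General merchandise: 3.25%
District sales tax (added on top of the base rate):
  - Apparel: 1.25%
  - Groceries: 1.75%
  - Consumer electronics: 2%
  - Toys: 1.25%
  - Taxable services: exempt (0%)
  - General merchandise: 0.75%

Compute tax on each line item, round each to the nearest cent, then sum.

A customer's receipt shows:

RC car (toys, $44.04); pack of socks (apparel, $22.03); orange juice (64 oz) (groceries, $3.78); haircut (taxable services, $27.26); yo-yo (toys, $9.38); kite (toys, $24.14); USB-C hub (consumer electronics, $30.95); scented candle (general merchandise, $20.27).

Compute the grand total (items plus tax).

RC car $44.04: toys → 5% + 1.25% district = 6.25% → $2.75
Pack of socks $22.03: apparel → 5.5% + 1.25% district = 6.75% → $1.49
Orange juice (64 oz) $3.78: groceries → 4.25% + 1.75% district = 6% → $0.23
Haircut $27.26: taxable services → 0% + 0% district = 0% → $0.00
Yo-yo $9.38: toys → 5% + 1.25% district = 6.25% → $0.59
Kite $24.14: toys → 5% + 1.25% district = 6.25% → $1.51
USB-C hub $30.95: consumer electronics → 4.75% + 2% district = 6.75% → $2.09
Scented candle $20.27: general merchandise → 3.25% + 0.75% district = 4% → $0.81
Subtotal = $181.85; tax = $9.47; total due = $191.32

$191.32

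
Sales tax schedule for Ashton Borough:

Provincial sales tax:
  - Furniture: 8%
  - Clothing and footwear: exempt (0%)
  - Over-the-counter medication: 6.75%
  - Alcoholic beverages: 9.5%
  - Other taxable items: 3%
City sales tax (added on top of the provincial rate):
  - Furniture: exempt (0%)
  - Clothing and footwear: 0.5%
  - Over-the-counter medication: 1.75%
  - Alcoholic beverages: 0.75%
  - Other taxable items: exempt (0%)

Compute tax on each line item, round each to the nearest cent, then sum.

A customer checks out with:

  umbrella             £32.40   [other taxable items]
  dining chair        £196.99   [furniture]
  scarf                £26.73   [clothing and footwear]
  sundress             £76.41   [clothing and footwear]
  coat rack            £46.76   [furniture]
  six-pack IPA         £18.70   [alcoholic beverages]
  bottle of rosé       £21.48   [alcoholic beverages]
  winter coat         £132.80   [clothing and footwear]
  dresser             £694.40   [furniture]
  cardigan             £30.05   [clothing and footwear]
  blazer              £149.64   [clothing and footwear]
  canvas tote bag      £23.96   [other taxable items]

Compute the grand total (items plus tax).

Umbrella £32.40: other taxable items → 3% + 0% city = 3% → £0.97
Dining chair £196.99: furniture → 8% + 0% city = 8% → £15.76
Scarf £26.73: clothing and footwear → 0% + 0.5% city = 0.5% → £0.13
Sundress £76.41: clothing and footwear → 0% + 0.5% city = 0.5% → £0.38
Coat rack £46.76: furniture → 8% + 0% city = 8% → £3.74
Six-pack IPA £18.70: alcoholic beverages → 9.5% + 0.75% city = 10.25% → £1.92
Bottle of rosé £21.48: alcoholic beverages → 9.5% + 0.75% city = 10.25% → £2.20
Winter coat £132.80: clothing and footwear → 0% + 0.5% city = 0.5% → £0.66
Dresser £694.40: furniture → 8% + 0% city = 8% → £55.55
Cardigan £30.05: clothing and footwear → 0% + 0.5% city = 0.5% → £0.15
Blazer £149.64: clothing and footwear → 0% + 0.5% city = 0.5% → £0.75
Canvas tote bag £23.96: other taxable items → 3% + 0% city = 3% → £0.72
Subtotal = £1450.32; tax = £82.93; total due = £1533.25

£1533.25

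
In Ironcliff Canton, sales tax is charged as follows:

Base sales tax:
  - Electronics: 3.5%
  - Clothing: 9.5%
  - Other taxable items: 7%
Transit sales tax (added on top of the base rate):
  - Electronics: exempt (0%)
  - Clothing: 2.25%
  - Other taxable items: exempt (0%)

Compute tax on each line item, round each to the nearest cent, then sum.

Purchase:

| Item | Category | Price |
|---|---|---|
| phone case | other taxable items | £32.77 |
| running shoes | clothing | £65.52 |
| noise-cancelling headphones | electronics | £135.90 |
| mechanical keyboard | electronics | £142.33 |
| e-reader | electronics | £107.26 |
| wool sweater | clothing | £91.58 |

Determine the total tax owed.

Phone case £32.77: other taxable items → 7% + 0% transit = 7% → £2.29
Running shoes £65.52: clothing → 9.5% + 2.25% transit = 11.75% → £7.70
Noise-cancelling headphones £135.90: electronics → 3.5% + 0% transit = 3.5% → £4.76
Mechanical keyboard £142.33: electronics → 3.5% + 0% transit = 3.5% → £4.98
E-reader £107.26: electronics → 3.5% + 0% transit = 3.5% → £3.75
Wool sweater £91.58: clothing → 9.5% + 2.25% transit = 11.75% → £10.76
Total tax = £2.29 + £7.70 + £4.76 + £4.98 + £3.75 + £10.76 = £34.24

£34.24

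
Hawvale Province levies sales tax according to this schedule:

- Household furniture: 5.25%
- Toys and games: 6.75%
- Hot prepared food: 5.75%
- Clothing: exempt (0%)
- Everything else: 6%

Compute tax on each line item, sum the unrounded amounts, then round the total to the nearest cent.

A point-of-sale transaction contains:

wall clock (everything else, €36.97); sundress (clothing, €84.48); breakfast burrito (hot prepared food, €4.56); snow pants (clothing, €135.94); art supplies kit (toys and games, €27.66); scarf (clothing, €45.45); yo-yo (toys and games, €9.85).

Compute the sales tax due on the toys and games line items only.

€2.53

Art supplies kit €27.66: toys and games → 6.75% → €1.86705
Yo-yo €9.85: toys and games → 6.75% → €0.664875
Tax on toys and games: unrounded sum = €2.531925 → €2.53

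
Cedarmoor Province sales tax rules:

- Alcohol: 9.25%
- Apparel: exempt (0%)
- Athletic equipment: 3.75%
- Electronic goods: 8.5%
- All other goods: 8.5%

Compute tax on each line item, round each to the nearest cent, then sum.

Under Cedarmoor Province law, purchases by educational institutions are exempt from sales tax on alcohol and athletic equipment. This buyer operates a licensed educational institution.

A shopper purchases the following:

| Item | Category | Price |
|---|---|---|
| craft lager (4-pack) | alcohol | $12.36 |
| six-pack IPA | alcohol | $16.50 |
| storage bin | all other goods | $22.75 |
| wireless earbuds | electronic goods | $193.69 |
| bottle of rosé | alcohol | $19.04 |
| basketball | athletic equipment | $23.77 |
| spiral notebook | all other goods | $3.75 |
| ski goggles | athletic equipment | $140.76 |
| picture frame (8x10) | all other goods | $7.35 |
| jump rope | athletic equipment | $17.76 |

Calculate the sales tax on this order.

Craft lager (4-pack) $12.36: alcohol, buyer-exempt → 0% → $0.00
Six-pack IPA $16.50: alcohol, buyer-exempt → 0% → $0.00
Storage bin $22.75: all other goods → 8.5% → $1.93
Wireless earbuds $193.69: electronic goods → 8.5% → $16.46
Bottle of rosé $19.04: alcohol, buyer-exempt → 0% → $0.00
Basketball $23.77: athletic equipment, buyer-exempt → 0% → $0.00
Spiral notebook $3.75: all other goods → 8.5% → $0.32
Ski goggles $140.76: athletic equipment, buyer-exempt → 0% → $0.00
Picture frame (8x10) $7.35: all other goods → 8.5% → $0.62
Jump rope $17.76: athletic equipment, buyer-exempt → 0% → $0.00
Total tax = $1.93 + $16.46 + $0.32 + $0.62 = $19.33

$19.33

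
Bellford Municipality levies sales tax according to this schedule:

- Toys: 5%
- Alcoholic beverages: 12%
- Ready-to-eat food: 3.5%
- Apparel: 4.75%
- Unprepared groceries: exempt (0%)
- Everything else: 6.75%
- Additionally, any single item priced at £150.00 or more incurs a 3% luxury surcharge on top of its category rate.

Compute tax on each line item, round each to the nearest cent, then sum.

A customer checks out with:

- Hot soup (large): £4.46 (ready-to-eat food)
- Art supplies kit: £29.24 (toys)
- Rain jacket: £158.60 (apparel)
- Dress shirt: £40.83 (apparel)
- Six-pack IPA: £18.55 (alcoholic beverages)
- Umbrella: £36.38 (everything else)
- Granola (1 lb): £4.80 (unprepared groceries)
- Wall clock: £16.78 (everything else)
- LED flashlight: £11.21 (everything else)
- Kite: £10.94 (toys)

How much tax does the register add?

Hot soup (large) £4.46: ready-to-eat food → 3.5% → £0.16
Art supplies kit £29.24: toys → 5% → £1.46
Rain jacket £158.60: apparel → 4.75% + 3% surcharge = 7.75% → £12.29
Dress shirt £40.83: apparel → 4.75% → £1.94
Six-pack IPA £18.55: alcoholic beverages → 12% → £2.23
Umbrella £36.38: everything else → 6.75% → £2.46
Granola (1 lb) £4.80: unprepared groceries → 0% → £0.00
Wall clock £16.78: everything else → 6.75% → £1.13
LED flashlight £11.21: everything else → 6.75% → £0.76
Kite £10.94: toys → 5% → £0.55
Total tax = £0.16 + £1.46 + £12.29 + £1.94 + £2.23 + £2.46 + £1.13 + £0.76 + £0.55 = £22.98

£22.98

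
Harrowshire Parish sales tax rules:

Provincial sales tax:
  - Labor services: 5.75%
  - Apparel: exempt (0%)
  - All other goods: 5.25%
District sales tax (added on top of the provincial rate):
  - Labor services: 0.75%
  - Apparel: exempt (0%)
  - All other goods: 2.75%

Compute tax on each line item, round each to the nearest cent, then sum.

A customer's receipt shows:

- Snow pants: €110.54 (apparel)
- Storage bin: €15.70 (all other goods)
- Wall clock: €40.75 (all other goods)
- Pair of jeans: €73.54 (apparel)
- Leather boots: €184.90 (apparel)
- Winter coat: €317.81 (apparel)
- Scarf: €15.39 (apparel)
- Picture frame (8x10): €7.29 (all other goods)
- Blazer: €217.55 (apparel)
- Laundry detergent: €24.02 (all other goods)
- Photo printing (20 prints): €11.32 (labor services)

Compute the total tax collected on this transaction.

Snow pants €110.54: apparel → 0% + 0% district = 0% → €0.00
Storage bin €15.70: all other goods → 5.25% + 2.75% district = 8% → €1.26
Wall clock €40.75: all other goods → 5.25% + 2.75% district = 8% → €3.26
Pair of jeans €73.54: apparel → 0% + 0% district = 0% → €0.00
Leather boots €184.90: apparel → 0% + 0% district = 0% → €0.00
Winter coat €317.81: apparel → 0% + 0% district = 0% → €0.00
Scarf €15.39: apparel → 0% + 0% district = 0% → €0.00
Picture frame (8x10) €7.29: all other goods → 5.25% + 2.75% district = 8% → €0.58
Blazer €217.55: apparel → 0% + 0% district = 0% → €0.00
Laundry detergent €24.02: all other goods → 5.25% + 2.75% district = 8% → €1.92
Photo printing (20 prints) €11.32: labor services → 5.75% + 0.75% district = 6.5% → €0.74
Total tax = €1.26 + €3.26 + €0.58 + €1.92 + €0.74 = €7.76

€7.76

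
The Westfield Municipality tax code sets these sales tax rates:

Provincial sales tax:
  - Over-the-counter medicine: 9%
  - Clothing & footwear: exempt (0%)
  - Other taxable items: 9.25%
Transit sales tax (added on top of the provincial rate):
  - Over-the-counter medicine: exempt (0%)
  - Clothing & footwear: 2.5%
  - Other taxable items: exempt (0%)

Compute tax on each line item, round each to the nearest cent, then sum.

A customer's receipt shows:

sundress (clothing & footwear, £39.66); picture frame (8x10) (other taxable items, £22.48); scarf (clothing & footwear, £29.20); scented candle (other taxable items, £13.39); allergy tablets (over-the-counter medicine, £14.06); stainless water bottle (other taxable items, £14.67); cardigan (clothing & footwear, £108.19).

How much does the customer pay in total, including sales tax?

£252.02

Sundress £39.66: clothing & footwear → 0% + 2.5% transit = 2.5% → £0.99
Picture frame (8x10) £22.48: other taxable items → 9.25% + 0% transit = 9.25% → £2.08
Scarf £29.20: clothing & footwear → 0% + 2.5% transit = 2.5% → £0.73
Scented candle £13.39: other taxable items → 9.25% + 0% transit = 9.25% → £1.24
Allergy tablets £14.06: over-the-counter medicine → 9% + 0% transit = 9% → £1.27
Stainless water bottle £14.67: other taxable items → 9.25% + 0% transit = 9.25% → £1.36
Cardigan £108.19: clothing & footwear → 0% + 2.5% transit = 2.5% → £2.70
Subtotal = £241.65; tax = £10.37; total due = £252.02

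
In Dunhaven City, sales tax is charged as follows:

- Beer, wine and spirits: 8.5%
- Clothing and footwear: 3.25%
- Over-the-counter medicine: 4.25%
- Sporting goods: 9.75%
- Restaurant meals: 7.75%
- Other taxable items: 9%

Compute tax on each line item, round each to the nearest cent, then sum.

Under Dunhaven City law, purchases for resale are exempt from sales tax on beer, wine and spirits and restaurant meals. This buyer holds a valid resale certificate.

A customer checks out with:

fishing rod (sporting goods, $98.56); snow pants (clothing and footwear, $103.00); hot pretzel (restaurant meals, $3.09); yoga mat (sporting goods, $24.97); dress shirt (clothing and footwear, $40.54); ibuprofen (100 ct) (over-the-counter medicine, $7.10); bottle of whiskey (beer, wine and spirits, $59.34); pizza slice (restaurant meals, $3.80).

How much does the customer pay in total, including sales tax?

$357.41

Fishing rod $98.56: sporting goods → 9.75% → $9.61
Snow pants $103.00: clothing and footwear → 3.25% → $3.35
Hot pretzel $3.09: restaurant meals, buyer-exempt → 0% → $0.00
Yoga mat $24.97: sporting goods → 9.75% → $2.43
Dress shirt $40.54: clothing and footwear → 3.25% → $1.32
Ibuprofen (100 ct) $7.10: over-the-counter medicine → 4.25% → $0.30
Bottle of whiskey $59.34: beer, wine and spirits, buyer-exempt → 0% → $0.00
Pizza slice $3.80: restaurant meals, buyer-exempt → 0% → $0.00
Subtotal = $340.40; tax = $17.01; total due = $357.41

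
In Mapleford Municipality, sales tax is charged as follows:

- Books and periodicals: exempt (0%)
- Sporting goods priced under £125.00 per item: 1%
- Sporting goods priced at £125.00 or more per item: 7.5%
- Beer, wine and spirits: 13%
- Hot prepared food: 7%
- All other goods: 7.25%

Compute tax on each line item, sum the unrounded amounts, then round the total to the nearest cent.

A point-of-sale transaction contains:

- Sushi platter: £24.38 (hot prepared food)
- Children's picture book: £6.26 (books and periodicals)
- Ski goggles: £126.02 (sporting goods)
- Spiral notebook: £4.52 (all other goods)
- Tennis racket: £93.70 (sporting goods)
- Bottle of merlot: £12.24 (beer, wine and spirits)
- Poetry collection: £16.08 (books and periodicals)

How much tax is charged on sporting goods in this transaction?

Ski goggles £126.02: sporting goods, £125.00 or more → 7.5% → £9.4515
Tennis racket £93.70: sporting goods, under £125.00 → 1% → £0.937
Tax on sporting goods: unrounded sum = £10.3885 → £10.39

£10.39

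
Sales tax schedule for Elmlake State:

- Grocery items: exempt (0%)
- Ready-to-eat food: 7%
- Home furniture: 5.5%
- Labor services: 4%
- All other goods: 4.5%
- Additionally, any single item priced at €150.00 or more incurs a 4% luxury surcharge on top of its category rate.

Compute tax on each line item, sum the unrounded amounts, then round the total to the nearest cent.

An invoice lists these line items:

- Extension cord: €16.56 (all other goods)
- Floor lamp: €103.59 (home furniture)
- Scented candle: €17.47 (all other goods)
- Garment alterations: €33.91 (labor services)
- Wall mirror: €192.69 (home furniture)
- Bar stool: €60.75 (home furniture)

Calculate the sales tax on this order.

Extension cord €16.56: all other goods → 4.5% → €0.7452
Floor lamp €103.59: home furniture → 5.5% → €5.69745
Scented candle €17.47: all other goods → 4.5% → €0.78615
Garment alterations €33.91: labor services → 4% → €1.3564
Wall mirror €192.69: home furniture → 5.5% + 4% surcharge = 9.5% → €18.30555
Bar stool €60.75: home furniture → 5.5% → €3.34125
Unrounded tax sum = €30.232 → €30.23

€30.23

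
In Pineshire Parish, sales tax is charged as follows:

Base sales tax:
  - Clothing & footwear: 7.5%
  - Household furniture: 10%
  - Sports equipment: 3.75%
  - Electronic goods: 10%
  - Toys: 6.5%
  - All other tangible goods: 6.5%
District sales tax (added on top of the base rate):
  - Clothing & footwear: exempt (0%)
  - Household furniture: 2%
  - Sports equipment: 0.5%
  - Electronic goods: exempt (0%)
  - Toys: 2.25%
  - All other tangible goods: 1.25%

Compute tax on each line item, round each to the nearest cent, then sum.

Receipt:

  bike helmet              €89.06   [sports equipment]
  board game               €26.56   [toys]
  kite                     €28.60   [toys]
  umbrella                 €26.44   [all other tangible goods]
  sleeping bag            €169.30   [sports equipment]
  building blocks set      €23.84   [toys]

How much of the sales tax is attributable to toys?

Board game €26.56: toys → 6.5% + 2.25% district = 8.75% → €2.32
Kite €28.60: toys → 6.5% + 2.25% district = 8.75% → €2.50
Building blocks set €23.84: toys → 6.5% + 2.25% district = 8.75% → €2.09
Tax on toys = €2.32 + €2.50 + €2.09 = €6.91

€6.91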